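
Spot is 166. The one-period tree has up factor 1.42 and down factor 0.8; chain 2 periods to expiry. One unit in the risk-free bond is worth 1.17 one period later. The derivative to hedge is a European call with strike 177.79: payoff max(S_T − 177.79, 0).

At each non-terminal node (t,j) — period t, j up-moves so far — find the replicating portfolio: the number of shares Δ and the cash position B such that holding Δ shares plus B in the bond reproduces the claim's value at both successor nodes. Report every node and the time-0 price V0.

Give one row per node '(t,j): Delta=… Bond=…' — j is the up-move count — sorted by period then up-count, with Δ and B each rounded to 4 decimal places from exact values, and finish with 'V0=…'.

Risk-neutral probability p* = (R−d)/(u−d) = (1.17−0.8)/(1.42−0.8) = 0.5968.
Terminal payoffs: V(2,0)=0.0000, V(2,1)=10.7860, V(2,2)=156.9324
(1,0): S=132.8000. Δ = (V_up−V_dn)/(S_up−S_dn) = (10.7860−0.0000)/(188.5760−106.2400) = 0.1310. V = [p*·10.7860 + (1−p*)·0.0000]/1.17 = 5.5015. B = V − Δ·S = -11.8952.
(1,1): S=235.7200. Δ = (V_up−V_dn)/(S_up−S_dn) = (156.9324−10.7860)/(334.7224−188.5760) = 1.0000. V = [p*·156.9324 + (1−p*)·10.7860]/1.17 = 83.7627. B = V − Δ·S = -151.9573.
(0,0): S=166.0000. Δ = (V_up−V_dn)/(S_up−S_dn) = (83.7627−5.5015)/(235.7200−132.8000) = 0.7604. V = [p*·83.7627 + (1−p*)·5.5015]/1.17 = 44.6203. B = V − Δ·S = -81.6074.
Self-financing check: at every node Δ·S+B equals the discounted successor values.

(0,0): Delta=0.7604 Bond=-81.6074
(1,0): Delta=0.1310 Bond=-11.8952
(1,1): Delta=1.0000 Bond=-151.9573
V0=44.6203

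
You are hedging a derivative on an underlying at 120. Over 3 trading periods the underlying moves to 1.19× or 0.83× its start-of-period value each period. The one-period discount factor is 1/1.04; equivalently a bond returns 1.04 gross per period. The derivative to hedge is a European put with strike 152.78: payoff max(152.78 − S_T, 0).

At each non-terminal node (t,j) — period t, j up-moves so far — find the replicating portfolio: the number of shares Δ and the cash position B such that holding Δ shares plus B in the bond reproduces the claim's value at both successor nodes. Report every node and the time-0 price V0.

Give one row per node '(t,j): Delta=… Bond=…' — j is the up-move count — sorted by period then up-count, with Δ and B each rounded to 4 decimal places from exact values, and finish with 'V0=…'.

(0,0): Delta=-0.6400 Bond=101.3399
(1,0): Delta=-1.0000 Bond=141.2537
(1,1): Delta=-0.4606 Bond=79.7790
(2,0): Delta=-1.0000 Bond=146.9038
(2,1): Delta=-1.0000 Bond=146.9038
(2,2): Delta=-0.1918 Bond=37.3033
V0=24.5450

Risk-neutral probability p* = (R−d)/(u−d) = (1.04−0.83)/(1.19−0.83) = 0.5833.
Terminal values V(3,·): V(3,0)=84.1656, V(3,1)=54.4051, V(3,2)=11.7364, V(3,3)=0.0000
Node (2,0) S=82.6680: V=(p*·54.4051+(1−p*)·84.1656)/1.04=64.2358; Δ=(54.4051−84.1656)/(98.3749−68.6144)=-1.0000; B=V−Δ·S=146.9038
Node (2,1) S=118.5240: V=(p*·11.7364+(1−p*)·54.4051)/1.04=28.3798; Δ=(11.7364−54.4051)/(141.0436−98.3749)=-1.0000; B=V−Δ·S=146.9038
Node (2,2) S=169.9320: V=(p*·0.0000+(1−p*)·11.7364)/1.04=4.7021; Δ=(0.0000−11.7364)/(202.2191−141.0436)=-0.1918; B=V−Δ·S=37.3033
Node (1,0) S=99.6000: V=(p*·28.3798+(1−p*)·64.2358)/1.04=41.6537; Δ=(28.3798−64.2358)/(118.5240−82.6680)=-1.0000; B=V−Δ·S=141.2537
Node (1,1) S=142.8000: V=(p*·4.7021+(1−p*)·28.3798)/1.04=14.0075; Δ=(4.7021−28.3798)/(169.9320−118.5240)=-0.4606; B=V−Δ·S=79.7790
Node (0,0) S=120.0000: V=(p*·14.0075+(1−p*)·41.6537)/1.04=24.5450; Δ=(14.0075−41.6537)/(142.8000−99.6000)=-0.6400; B=V−Δ·S=101.3399
The time-0 hedge costs 24.5450, which is the no-arbitrage price.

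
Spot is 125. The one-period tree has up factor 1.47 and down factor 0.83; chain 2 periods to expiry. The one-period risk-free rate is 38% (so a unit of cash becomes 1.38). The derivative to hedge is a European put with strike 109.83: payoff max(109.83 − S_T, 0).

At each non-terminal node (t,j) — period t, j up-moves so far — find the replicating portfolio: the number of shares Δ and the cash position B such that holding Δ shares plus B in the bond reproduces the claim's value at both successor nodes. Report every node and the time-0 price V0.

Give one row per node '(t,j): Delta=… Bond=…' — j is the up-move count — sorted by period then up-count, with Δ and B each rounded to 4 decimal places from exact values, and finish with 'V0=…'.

(0,0): Delta=-0.0302 Bond=4.0226
(1,0): Delta=-0.3572 Bond=39.4755
(1,1): Delta=0.0000 Bond=0.0000
V0=0.2463

Since d<R<u, set p* = (R−d)/(u−d) = 0.8594; price each node as the discounted p*-expectation of its children.
Payoff layer (t=2): V(2,0)=23.7175, V(2,1)=0.0000, V(2,2)=0.0000
  t=1,j=0: stock 103.7500 → up 152.5125 (V=0.0000), down 86.1125 (V=23.7175). Price 2.4169; hedge Δ=-0.3572, bond B=39.4755.
  t=1,j=1: stock 183.7500 → up 270.1125 (V=0.0000), down 152.5125 (V=0.0000). Price 0.0000; hedge Δ=0.0000, bond B=0.0000.
  t=0,j=0: stock 125.0000 → up 183.7500 (V=0.0000), down 103.7500 (V=2.4169). Price 0.2463; hedge Δ=-0.0302, bond B=4.0226.
The time-0 hedge costs 0.2463, which is the no-arbitrage price.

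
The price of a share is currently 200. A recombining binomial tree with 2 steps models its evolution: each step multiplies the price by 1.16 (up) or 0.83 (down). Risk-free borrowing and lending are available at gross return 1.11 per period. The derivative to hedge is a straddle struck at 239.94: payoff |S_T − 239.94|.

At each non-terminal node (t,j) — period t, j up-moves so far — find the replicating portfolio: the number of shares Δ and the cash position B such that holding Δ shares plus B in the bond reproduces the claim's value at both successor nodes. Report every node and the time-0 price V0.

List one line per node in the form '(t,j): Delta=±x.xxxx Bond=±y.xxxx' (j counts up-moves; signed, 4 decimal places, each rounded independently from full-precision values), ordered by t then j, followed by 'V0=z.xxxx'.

The replicating-portfolio and risk-neutral prices coincide; use p* = (1.11−0.83)/(1.16−0.83) = 0.8485 for the latter.
Payoff layer (t=2): V(2,0)=102.1600, V(2,1)=47.3800, V(2,2)=29.1800
  t=1,j=0: stock 166.0000 → up 192.5600 (V=47.3800), down 137.7800 (V=102.1600). Price 50.1622; hedge Δ=-1.0000, bond B=216.1622.
  t=1,j=1: stock 232.0000 → up 269.1200 (V=29.1800), down 192.5600 (V=47.3800). Price 28.7726; hedge Δ=-0.2377, bond B=83.9241.
  t=0,j=0: stock 200.0000 → up 232.0000 (V=28.7726), down 166.0000 (V=50.1622). Price 28.8409; hedge Δ=-0.3241, bond B=93.6578.
The time-0 hedge costs 28.8409, which is the no-arbitrage price.

(0,0): Delta=-0.3241 Bond=93.6578
(1,0): Delta=-1.0000 Bond=216.1622
(1,1): Delta=-0.2377 Bond=83.9241
V0=28.8409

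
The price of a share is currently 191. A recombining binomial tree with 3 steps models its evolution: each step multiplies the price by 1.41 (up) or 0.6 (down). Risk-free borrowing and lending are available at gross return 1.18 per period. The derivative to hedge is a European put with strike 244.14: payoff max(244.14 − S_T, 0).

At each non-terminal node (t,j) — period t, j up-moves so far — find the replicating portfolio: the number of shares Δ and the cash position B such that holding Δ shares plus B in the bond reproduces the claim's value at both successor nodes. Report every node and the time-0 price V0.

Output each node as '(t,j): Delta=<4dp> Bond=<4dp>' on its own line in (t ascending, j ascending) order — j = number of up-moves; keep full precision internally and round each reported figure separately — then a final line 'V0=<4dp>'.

(0,0): Delta=-0.3067 Bond=81.2610
(1,0): Delta=-1.0000 Bond=175.3375
(1,1): Delta=-0.1897 Bond=64.3821
(2,0): Delta=-1.0000 Bond=206.8983
(2,1): Delta=-1.0000 Bond=206.8983
(2,2): Delta=-0.0530 Bond=24.0513
V0=22.6770

The replicating-portfolio and risk-neutral prices coincide; use p* = (1.18−0.6)/(1.41−0.6) = 0.7160 for the latter.
Payoff layer (t=3): V(3,0)=202.8840, V(3,1)=147.1884, V(3,2)=16.3037, V(3,3)=0.0000
Node (2,0) S=68.7600: V=(p*·147.1884+(1−p*)·202.8840)/1.18=138.1383; Δ=(147.1884−202.8840)/(96.9516−41.2560)=-1.0000; B=V−Δ·S=206.8983
Node (2,1) S=161.5860: V=(p*·16.3037+(1−p*)·147.1884)/1.18=45.3123; Δ=(16.3037−147.1884)/(227.8363−96.9516)=-1.0000; B=V−Δ·S=206.8983
Node (2,2) S=379.7271: V=(p*·0.0000+(1−p*)·16.3037)/1.18=3.9233; Δ=(0.0000−16.3037)/(535.4152−227.8363)=-0.0530; B=V−Δ·S=24.0513
Node (1,0) S=114.6000: V=(p*·45.3123+(1−p*)·138.1383)/1.18=60.7375; Δ=(45.3123−138.1383)/(161.5860−68.7600)=-1.0000; B=V−Δ·S=175.3375
Node (1,1) S=269.3100: V=(p*·3.9233+(1−p*)·45.3123)/1.18=13.2845; Δ=(3.9233−45.3123)/(379.7271−161.5860)=-0.1897; B=V−Δ·S=64.3821
Node (0,0) S=191.0000: V=(p*·13.2845+(1−p*)·60.7375)/1.18=22.6770; Δ=(13.2845−60.7375)/(269.3100−114.6000)=-0.3067; B=V−Δ·S=81.2610
Root portfolio cost Δ·191+B reproduces V0=22.6770.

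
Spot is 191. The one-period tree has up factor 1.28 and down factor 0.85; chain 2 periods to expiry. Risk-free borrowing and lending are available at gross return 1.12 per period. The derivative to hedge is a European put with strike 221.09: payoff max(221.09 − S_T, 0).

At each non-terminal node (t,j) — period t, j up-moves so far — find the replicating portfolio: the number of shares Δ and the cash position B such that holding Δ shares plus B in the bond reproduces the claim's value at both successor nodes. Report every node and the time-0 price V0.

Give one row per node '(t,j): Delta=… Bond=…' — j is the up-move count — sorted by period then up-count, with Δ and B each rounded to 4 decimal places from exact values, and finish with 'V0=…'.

(0,0): Delta=-0.3731 Bond=85.3728
(1,0): Delta=-1.0000 Bond=197.4018
(1,1): Delta=-0.1263 Bond=35.3010
V0=14.1190

No-arbitrage ⇒ martingale measure with p* = (R−d)/(u−d) = 0.6279.
At expiry t=2: V(2,0)=83.0925, V(2,1)=13.2820, V(2,2)=0.0000
  t=1,j=0: stock 162.3500 → up 207.8080 (V=13.2820), down 137.9975 (V=83.0925). Price 35.0518; hedge Δ=-1.0000, bond B=197.4018.
  t=1,j=1: stock 244.4800 → up 312.9344 (V=0.0000), down 207.8080 (V=13.2820). Price 4.4126; hedge Δ=-0.1263, bond B=35.3010.
  t=0,j=0: stock 191.0000 → up 244.4800 (V=4.4126), down 162.3500 (V=35.0518). Price 14.1190; hedge Δ=-0.3731, bond B=85.3728.
Check: Δ(0,0)·S0 + B(0,0) = 14.1190 = V0.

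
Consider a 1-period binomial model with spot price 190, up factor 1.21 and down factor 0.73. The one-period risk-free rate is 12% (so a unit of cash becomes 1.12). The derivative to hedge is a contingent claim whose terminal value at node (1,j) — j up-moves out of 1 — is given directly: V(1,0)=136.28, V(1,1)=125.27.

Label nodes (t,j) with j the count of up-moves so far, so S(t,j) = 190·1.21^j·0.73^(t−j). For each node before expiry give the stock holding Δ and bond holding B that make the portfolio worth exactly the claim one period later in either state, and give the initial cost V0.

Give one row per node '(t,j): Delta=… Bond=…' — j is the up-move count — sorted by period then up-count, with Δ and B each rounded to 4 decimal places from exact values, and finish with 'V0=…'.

Risk-neutral probability p* = (R−d)/(u−d) = (1.12−0.73)/(1.21−0.73) = 0.8125.
At expiry t=1: V(1,0)=136.2800, V(1,1)=125.2700
Node (0,0) S=190.0000: V=(p*·125.2700+(1−p*)·136.2800)/1.12=113.6914; Δ=(125.2700−136.2800)/(229.9000−138.7000)=-0.1207; B=V−Δ·S=136.6289
Each (Δ,B) replicates both successor values, so the strategy is self-financing and V0 is arbitrage-free.

(0,0): Delta=-0.1207 Bond=136.6289
V0=113.6914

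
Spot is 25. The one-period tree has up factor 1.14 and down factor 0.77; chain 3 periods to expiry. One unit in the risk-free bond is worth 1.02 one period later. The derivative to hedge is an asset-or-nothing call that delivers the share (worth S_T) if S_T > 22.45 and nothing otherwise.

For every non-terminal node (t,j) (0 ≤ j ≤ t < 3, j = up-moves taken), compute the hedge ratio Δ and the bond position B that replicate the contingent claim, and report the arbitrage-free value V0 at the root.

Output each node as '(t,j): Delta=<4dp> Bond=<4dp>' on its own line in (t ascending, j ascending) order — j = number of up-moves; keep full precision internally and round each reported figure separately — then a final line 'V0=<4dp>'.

(0,0): Delta=1.7096 Bond=-21.5019
(1,0): Delta=2.3267 Bond=-33.8117
(1,1): Delta=1.5095 Bond=-16.2296
(2,0): Delta=0.0000 Bond=0.0000
(2,1): Delta=3.0811 Bond=-51.0422
(2,2): Delta=1.0000 Bond=0.0000
V0=21.2381

No-arbitrage ⇒ martingale measure with p* = (R−d)/(u−d) = 0.6757.
Payoff layer (t=3): V(3,0)=0.0000, V(3,1)=0.0000, V(3,2)=25.0173, V(3,3)=37.0386
  t=2,j=0: stock 14.8225 → up 16.8976 (V=0.0000), down 11.4133 (V=0.0000). Price 0.0000; hedge Δ=0.0000, bond B=0.0000.
  t=2,j=1: stock 21.9450 → up 25.0173 (V=25.0173), down 16.8976 (V=0.0000). Price 16.5721; hedge Δ=3.0811, bond B=-51.0422.
  t=2,j=2: stock 32.4900 → up 37.0386 (V=37.0386), down 25.0173 (V=25.0173). Price 32.4900; hedge Δ=1.0000, bond B=0.0000.
  t=1,j=0: stock 19.2500 → up 21.9450 (V=16.5721), down 14.8225 (V=0.0000). Price 10.9778; hedge Δ=2.3267, bond B=-33.8117.
  t=1,j=1: stock 28.5000 → up 32.4900 (V=32.4900), down 21.9450 (V=16.5721). Price 26.7916; hedge Δ=1.5095, bond B=-16.2296.
  t=0,j=0: stock 25.0000 → up 28.5000 (V=26.7916), down 19.2500 (V=10.9778). Price 21.2381; hedge Δ=1.7096, bond B=-21.5019.
The time-0 hedge costs 21.2381, which is the no-arbitrage price.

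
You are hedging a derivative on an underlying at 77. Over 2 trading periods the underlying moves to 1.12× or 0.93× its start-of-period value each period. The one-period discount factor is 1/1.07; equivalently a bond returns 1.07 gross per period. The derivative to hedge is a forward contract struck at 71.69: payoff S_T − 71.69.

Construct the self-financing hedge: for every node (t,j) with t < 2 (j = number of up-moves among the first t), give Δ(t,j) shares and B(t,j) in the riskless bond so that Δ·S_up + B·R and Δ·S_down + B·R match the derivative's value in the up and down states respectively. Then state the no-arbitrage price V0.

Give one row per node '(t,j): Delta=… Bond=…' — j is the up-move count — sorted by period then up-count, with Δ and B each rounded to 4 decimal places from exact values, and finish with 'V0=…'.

Risk-neutral probability p* = (R−d)/(u−d) = (1.07−0.93)/(1.12−0.93) = 0.7368.
Terminal values V(2,·): V(2,0)=-5.0927, V(2,1)=8.5132, V(2,2)=24.8988
  t=1,j=0: stock 71.6100 → up 80.2032 (V=8.5132), down 66.5973 (V=-5.0927). Price 4.6100; hedge Δ=1.0000, bond B=-67.0000.
  t=1,j=1: stock 86.2400 → up 96.5888 (V=24.8988), down 80.2032 (V=8.5132). Price 19.2400; hedge Δ=1.0000, bond B=-67.0000.
  t=0,j=0: stock 77.0000 → up 86.2400 (V=19.2400), down 71.6100 (V=4.6100). Price 14.3832; hedge Δ=1.0000, bond B=-62.6168.
Each (Δ,B) replicates both successor values, so the strategy is self-financing and V0 is arbitrage-free.

(0,0): Delta=1.0000 Bond=-62.6168
(1,0): Delta=1.0000 Bond=-67.0000
(1,1): Delta=1.0000 Bond=-67.0000
V0=14.3832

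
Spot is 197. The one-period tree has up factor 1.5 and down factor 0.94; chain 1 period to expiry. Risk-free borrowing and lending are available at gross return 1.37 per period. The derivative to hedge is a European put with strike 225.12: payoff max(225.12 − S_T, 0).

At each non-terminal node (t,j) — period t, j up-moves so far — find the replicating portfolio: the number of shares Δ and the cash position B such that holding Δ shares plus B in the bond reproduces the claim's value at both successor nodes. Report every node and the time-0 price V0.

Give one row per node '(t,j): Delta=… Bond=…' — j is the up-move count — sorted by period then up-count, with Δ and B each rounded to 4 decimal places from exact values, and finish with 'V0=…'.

The replicating-portfolio and risk-neutral prices coincide; use p* = (1.37−0.94)/(1.5−0.94) = 0.7679 for the latter.
Terminal payoffs: V(1,0)=39.9400, V(1,1)=0.0000
(0,0): S=197.0000. Δ = (V_up−V_dn)/(S_up−S_dn) = (0.0000−39.9400)/(295.5000−185.1800) = -0.3620. V = [p*·0.0000 + (1−p*)·39.9400]/1.37 = 6.7677. B = V − Δ·S = 78.0892.
Check: Δ(0,0)·S0 + B(0,0) = 6.7677 = V0.

(0,0): Delta=-0.3620 Bond=78.0892
V0=6.7677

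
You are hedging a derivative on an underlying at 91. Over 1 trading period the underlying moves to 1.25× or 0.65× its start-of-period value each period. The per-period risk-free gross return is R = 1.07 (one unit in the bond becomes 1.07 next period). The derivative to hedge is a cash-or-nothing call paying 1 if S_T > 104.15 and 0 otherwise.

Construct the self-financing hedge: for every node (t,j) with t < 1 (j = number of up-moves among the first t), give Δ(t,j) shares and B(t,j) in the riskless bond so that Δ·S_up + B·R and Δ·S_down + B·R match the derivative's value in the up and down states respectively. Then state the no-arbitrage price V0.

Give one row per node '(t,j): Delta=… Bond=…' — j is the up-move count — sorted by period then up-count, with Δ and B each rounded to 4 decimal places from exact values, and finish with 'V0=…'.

Risk-neutral probability p* = (R−d)/(u−d) = (1.07−0.65)/(1.25−0.65) = 0.7000.
Terminal payoffs: V(1,0)=0.0000, V(1,1)=1.0000
  t=0,j=0: stock 91.0000 → up 113.7500 (V=1.0000), down 59.1500 (V=0.0000). Price 0.6542; hedge Δ=0.0183, bond B=-1.0125.
Root portfolio cost Δ·91+B reproduces V0=0.6542.

(0,0): Delta=0.0183 Bond=-1.0125
V0=0.6542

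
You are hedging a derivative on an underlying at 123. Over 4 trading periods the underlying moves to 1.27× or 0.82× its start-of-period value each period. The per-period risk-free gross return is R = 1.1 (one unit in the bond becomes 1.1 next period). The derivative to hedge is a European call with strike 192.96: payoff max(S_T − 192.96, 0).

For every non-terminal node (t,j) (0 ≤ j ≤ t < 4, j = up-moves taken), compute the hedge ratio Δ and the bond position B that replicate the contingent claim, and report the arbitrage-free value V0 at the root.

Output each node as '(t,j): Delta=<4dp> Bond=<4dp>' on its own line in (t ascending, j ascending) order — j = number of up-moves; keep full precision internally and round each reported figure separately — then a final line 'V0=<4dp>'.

Since d<R<u, set p* = (R−d)/(u−d) = 0.6222; price each node as the discounted p*-expectation of its children.
Terminal values V(4,·): V(4,0)=0.0000, V(4,1)=0.0000, V(4,2)=0.0000, V(4,3)=13.6399, V(4,4)=127.0179
(3,0): S=67.8183. Δ = (V_up−V_dn)/(S_up−S_dn) = (0.0000−0.0000)/(86.1292−55.6110) = 0.0000. V = [p*·0.0000 + (1−p*)·0.0000]/1.1 = 0.0000. B = V − Δ·S = 0.0000.
(3,1): S=105.0356. Δ = (V_up−V_dn)/(S_up−S_dn) = (0.0000−0.0000)/(133.3952−86.1292) = 0.0000. V = [p*·0.0000 + (1−p*)·0.0000]/1.1 = 0.0000. B = V − Δ·S = 0.0000.
(3,2): S=162.6771. Δ = (V_up−V_dn)/(S_up−S_dn) = (13.6399−0.0000)/(206.5999−133.3952) = 0.1863. V = [p*·13.6399 + (1−p*)·0.0000]/1.1 = 7.7155. B = V − Δ·S = -22.5954.
(3,3): S=251.9511. Δ = (V_up−V_dn)/(S_up−S_dn) = (127.0179−13.6399)/(319.9779−206.5999) = 1.0000. V = [p*·127.0179 + (1−p*)·13.6399]/1.1 = 76.5329. B = V − Δ·S = -175.4182.
(2,0): S=82.7052. Δ = (V_up−V_dn)/(S_up−S_dn) = (0.0000−0.0000)/(105.0356−67.8183) = 0.0000. V = [p*·0.0000 + (1−p*)·0.0000]/1.1 = 0.0000. B = V − Δ·S = 0.0000.
(2,1): S=128.0922. Δ = (V_up−V_dn)/(S_up−S_dn) = (7.7155−0.0000)/(162.6771−105.0356) = 0.1339. V = [p*·7.7155 + (1−p*)·0.0000]/1.1 = 4.3643. B = V − Δ·S = -12.7812.
(2,2): S=198.3867. Δ = (V_up−V_dn)/(S_up−S_dn) = (76.5329−7.7155)/(251.9511−162.6771) = 0.7709. V = [p*·76.5329 + (1−p*)·7.7155]/1.1 = 45.9411. B = V − Δ·S = -106.9865.
(1,0): S=100.8600. Δ = (V_up−V_dn)/(S_up−S_dn) = (4.3643−0.0000)/(128.0922−82.7052) = 0.0962. V = [p*·4.3643 + (1−p*)·0.0000]/1.1 = 2.4687. B = V − Δ·S = -7.2298.
(1,1): S=156.2100. Δ = (V_up−V_dn)/(S_up−S_dn) = (45.9411−4.3643)/(198.3867−128.0922) = 0.5915. V = [p*·45.9411 + (1−p*)·4.3643]/1.1 = 27.4858. B = V − Δ·S = -64.9071.
(0,0): S=123.0000. Δ = (V_up−V_dn)/(S_up−S_dn) = (27.4858−2.4687)/(156.2100−100.8600) = 0.4520. V = [p*·27.4858 + (1−p*)·2.4687]/1.1 = 16.3953. B = V − Δ·S = -39.1981.
Each (Δ,B) replicates both successor values, so the strategy is self-financing and V0 is arbitrage-free.

(0,0): Delta=0.4520 Bond=-39.1981
(1,0): Delta=0.0962 Bond=-7.2298
(1,1): Delta=0.5915 Bond=-64.9071
(2,0): Delta=0.0000 Bond=0.0000
(2,1): Delta=0.1339 Bond=-12.7812
(2,2): Delta=0.7709 Bond=-106.9865
(3,0): Delta=0.0000 Bond=0.0000
(3,1): Delta=0.0000 Bond=0.0000
(3,2): Delta=0.1863 Bond=-22.5954
(3,3): Delta=1.0000 Bond=-175.4182
V0=16.3953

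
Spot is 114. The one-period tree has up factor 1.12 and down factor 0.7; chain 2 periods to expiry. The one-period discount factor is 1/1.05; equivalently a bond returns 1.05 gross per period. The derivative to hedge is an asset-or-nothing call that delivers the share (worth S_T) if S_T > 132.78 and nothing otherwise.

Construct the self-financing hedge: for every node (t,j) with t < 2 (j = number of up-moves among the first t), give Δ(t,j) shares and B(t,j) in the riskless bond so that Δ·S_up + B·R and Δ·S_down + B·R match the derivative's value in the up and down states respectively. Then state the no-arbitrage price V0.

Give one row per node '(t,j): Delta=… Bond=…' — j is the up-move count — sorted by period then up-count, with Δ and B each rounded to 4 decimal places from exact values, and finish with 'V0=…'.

Under the risk-neutral measure, an up-move has probability p* = (R−d)/(u−d) = 0.8333 and values discount at R = 1.05.
Payoff layer (t=2): V(2,0)=0.0000, V(2,1)=0.0000, V(2,2)=143.0016
(1,0): S=79.8000. Δ = (V_up−V_dn)/(S_up−S_dn) = (0.0000−0.0000)/(89.3760−55.8600) = 0.0000. V = [p*·0.0000 + (1−p*)·0.0000]/1.05 = 0.0000. B = V − Δ·S = 0.0000.
(1,1): S=127.6800. Δ = (V_up−V_dn)/(S_up−S_dn) = (143.0016−0.0000)/(143.0016−89.3760) = 2.6667. V = [p*·143.0016 + (1−p*)·0.0000]/1.05 = 113.4933. B = V − Δ·S = -226.9867.
(0,0): S=114.0000. Δ = (V_up−V_dn)/(S_up−S_dn) = (113.4933−0.0000)/(127.6800−79.8000) = 2.3704. V = [p*·113.4933 + (1−p*)·0.0000]/1.05 = 90.0741. B = V − Δ·S = -180.1481.
The time-0 hedge costs 90.0741, which is the no-arbitrage price.

(0,0): Delta=2.3704 Bond=-180.1481
(1,0): Delta=0.0000 Bond=0.0000
(1,1): Delta=2.6667 Bond=-226.9867
V0=90.0741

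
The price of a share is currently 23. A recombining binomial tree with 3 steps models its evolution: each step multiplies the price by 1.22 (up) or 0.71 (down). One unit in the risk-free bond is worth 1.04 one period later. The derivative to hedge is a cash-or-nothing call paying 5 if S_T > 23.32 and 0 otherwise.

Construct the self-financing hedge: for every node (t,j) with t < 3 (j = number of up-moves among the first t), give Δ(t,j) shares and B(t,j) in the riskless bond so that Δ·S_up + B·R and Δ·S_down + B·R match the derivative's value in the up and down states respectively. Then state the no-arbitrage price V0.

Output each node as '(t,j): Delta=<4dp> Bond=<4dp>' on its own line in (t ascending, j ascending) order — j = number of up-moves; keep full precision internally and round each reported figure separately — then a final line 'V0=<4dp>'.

No-arbitrage ⇒ martingale measure with p* = (R−d)/(u−d) = 0.6471.
At expiry t=3: V(3,0)=0.0000, V(3,1)=0.0000, V(3,2)=5.0000, V(3,3)=5.0000
  t=2,j=0: stock 11.5943 → up 14.1450 (V=0.0000), down 8.2320 (V=0.0000). Price 0.0000; hedge Δ=0.0000, bond B=0.0000.
  t=2,j=1: stock 19.9226 → up 24.3056 (V=5.0000), down 14.1450 (V=0.0000). Price 3.1109; hedge Δ=0.4921, bond B=-6.6931.
  t=2,j=2: stock 34.2332 → up 41.7645 (V=5.0000), down 24.3056 (V=5.0000). Price 4.8077; hedge Δ=0.0000, bond B=4.8077.
  t=1,j=0: stock 16.3300 → up 19.9226 (V=3.1109), down 11.5943 (V=0.0000). Price 1.9355; hedge Δ=0.3735, bond B=-4.1642.
  t=1,j=1: stock 28.0600 → up 34.2332 (V=4.8077), down 19.9226 (V=3.1109). Price 4.0469; hedge Δ=0.1186, bond B=0.7198.
  t=0,j=0: stock 23.0000 → up 28.0600 (V=4.0469), down 16.3300 (V=1.9355). Price 3.1747; hedge Δ=0.1800, bond B=-0.9654.
Self-financing check: at every node Δ·S+B equals the discounted successor values.

(0,0): Delta=0.1800 Bond=-0.9654
(1,0): Delta=0.3735 Bond=-4.1642
(1,1): Delta=0.1186 Bond=0.7198
(2,0): Delta=0.0000 Bond=0.0000
(2,1): Delta=0.4921 Bond=-6.6931
(2,2): Delta=0.0000 Bond=4.8077
V0=3.1747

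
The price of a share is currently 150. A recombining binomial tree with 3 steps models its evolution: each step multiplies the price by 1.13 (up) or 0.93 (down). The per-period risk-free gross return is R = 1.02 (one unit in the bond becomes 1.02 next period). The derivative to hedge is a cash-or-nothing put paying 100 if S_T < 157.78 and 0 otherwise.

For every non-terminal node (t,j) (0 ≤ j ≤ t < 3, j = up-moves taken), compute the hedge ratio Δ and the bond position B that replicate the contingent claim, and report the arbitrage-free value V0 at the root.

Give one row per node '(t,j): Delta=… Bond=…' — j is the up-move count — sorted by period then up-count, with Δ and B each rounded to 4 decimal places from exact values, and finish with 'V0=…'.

(0,0): Delta=-1.5859 Bond=292.0492
(1,0): Delta=-1.5813 Bond=297.2414
(1,1): Delta=-1.5906 Bond=298.6832
(2,0): Delta=0.0000 Bond=98.0392
(2,1): Delta=-3.1719 Bond=553.9216
(2,2): Delta=0.0000 Bond=0.0000
V0=54.1600

Under the risk-neutral measure, an up-move has probability p* = (R−d)/(u−d) = 0.4500 and values discount at R = 1.02.
Payoff layer (t=3): V(3,0)=100.0000, V(3,1)=100.0000, V(3,2)=0.0000, V(3,3)=0.0000
  t=2,j=0: stock 129.7350 → up 146.6005 (V=100.0000), down 120.6536 (V=100.0000). Price 98.0392; hedge Δ=0.0000, bond B=98.0392.
  t=2,j=1: stock 157.6350 → up 178.1275 (V=0.0000), down 146.6005 (V=100.0000). Price 53.9216; hedge Δ=-3.1719, bond B=553.9216.
  t=2,j=2: stock 191.5350 → up 216.4345 (V=0.0000), down 178.1275 (V=0.0000). Price 0.0000; hedge Δ=0.0000, bond B=0.0000.
  t=1,j=0: stock 139.5000 → up 157.6350 (V=53.9216), down 129.7350 (V=98.0392). Price 76.6532; hedge Δ=-1.5813, bond B=297.2414.
  t=1,j=1: stock 169.5000 → up 191.5350 (V=0.0000), down 157.6350 (V=53.9216). Price 29.0754; hedge Δ=-1.5906, bond B=298.6832.
  t=0,j=0: stock 150.0000 → up 169.5000 (V=29.0754), down 139.5000 (V=76.6532). Price 54.1600; hedge Δ=-1.5859, bond B=292.0492.
Each (Δ,B) replicates both successor values, so the strategy is self-financing and V0 is arbitrage-free.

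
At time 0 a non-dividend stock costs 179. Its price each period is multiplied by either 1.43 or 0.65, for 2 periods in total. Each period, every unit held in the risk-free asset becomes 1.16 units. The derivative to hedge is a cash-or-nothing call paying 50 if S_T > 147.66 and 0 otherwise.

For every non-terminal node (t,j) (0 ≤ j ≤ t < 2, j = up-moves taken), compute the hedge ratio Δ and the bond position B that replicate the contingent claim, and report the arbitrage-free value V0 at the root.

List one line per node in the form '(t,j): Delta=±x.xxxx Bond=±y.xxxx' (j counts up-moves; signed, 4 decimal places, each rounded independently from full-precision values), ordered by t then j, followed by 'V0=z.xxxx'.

The replicating-portfolio and risk-neutral prices coincide; use p* = (1.16−0.65)/(1.43−0.65) = 0.6538 for the latter.
Terminal payoffs: V(2,0)=0.0000, V(2,1)=50.0000, V(2,2)=50.0000
Node (1,0) S=116.3500: V=(p*·50.0000+(1−p*)·0.0000)/1.16=28.1830; Δ=(50.0000−0.0000)/(166.3805−75.6275)=0.5509; B=V−Δ·S=-35.9195
Node (1,1) S=255.9700: V=(p*·50.0000+(1−p*)·50.0000)/1.16=43.1034; Δ=(50.0000−50.0000)/(366.0371−166.3805)=0.0000; B=V−Δ·S=43.1034
Node (0,0) S=179.0000: V=(p*·43.1034+(1−p*)·28.1830)/1.16=32.7058; Δ=(43.1034−28.1830)/(255.9700−116.3500)=0.1069; B=V−Δ·S=13.5770
Check: Δ(0,0)·S0 + B(0,0) = 32.7058 = V0.

(0,0): Delta=0.1069 Bond=13.5770
(1,0): Delta=0.5509 Bond=-35.9195
(1,1): Delta=0.0000 Bond=43.1034
V0=32.7058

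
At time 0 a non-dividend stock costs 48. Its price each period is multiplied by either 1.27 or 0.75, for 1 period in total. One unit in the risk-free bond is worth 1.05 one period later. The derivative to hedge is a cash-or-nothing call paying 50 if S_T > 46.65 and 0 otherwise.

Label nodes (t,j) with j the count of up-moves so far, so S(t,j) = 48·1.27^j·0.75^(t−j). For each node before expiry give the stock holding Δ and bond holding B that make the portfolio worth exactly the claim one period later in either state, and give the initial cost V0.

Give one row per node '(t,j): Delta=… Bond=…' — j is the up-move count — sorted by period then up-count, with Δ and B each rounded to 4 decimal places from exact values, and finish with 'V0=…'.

The replicating-portfolio and risk-neutral prices coincide; use p* = (1.05−0.75)/(1.27−0.75) = 0.5769 for the latter.
Payoff layer (t=1): V(1,0)=0.0000, V(1,1)=50.0000
Node (0,0) S=48.0000: V=(p*·50.0000+(1−p*)·0.0000)/1.05=27.4725; Δ=(50.0000−0.0000)/(60.9600−36.0000)=2.0032; B=V−Δ·S=-68.6813
Each (Δ,B) replicates both successor values, so the strategy is self-financing and V0 is arbitrage-free.

(0,0): Delta=2.0032 Bond=-68.6813
V0=27.4725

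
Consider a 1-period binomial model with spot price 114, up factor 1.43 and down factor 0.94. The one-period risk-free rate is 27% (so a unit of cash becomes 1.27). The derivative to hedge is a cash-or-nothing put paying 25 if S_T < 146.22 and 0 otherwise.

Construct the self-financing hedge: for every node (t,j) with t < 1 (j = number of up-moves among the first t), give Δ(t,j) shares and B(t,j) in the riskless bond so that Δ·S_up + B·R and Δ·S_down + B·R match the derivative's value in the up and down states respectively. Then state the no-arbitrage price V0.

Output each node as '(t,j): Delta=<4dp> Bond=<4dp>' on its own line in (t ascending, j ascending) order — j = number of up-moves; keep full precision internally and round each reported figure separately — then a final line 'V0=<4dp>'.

Since d<R<u, set p* = (R−d)/(u−d) = 0.6735; price each node as the discounted p*-expectation of its children.
Terminal payoffs: V(1,0)=25.0000, V(1,1)=0.0000
  t=0,j=0: stock 114.0000 → up 163.0200 (V=0.0000), down 107.1600 (V=25.0000). Price 6.4278; hedge Δ=-0.4475, bond B=57.4482.
Check: Δ(0,0)·S0 + B(0,0) = 6.4278 = V0.

(0,0): Delta=-0.4475 Bond=57.4482
V0=6.4278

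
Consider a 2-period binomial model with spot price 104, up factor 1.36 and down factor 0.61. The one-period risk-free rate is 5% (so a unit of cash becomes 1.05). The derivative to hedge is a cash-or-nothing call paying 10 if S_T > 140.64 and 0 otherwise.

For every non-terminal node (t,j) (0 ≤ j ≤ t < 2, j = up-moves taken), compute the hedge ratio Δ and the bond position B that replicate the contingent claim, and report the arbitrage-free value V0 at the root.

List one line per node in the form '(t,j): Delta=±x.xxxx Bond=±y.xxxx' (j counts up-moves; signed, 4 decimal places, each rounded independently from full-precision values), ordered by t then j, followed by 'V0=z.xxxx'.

No-arbitrage ⇒ martingale measure with p* = (R−d)/(u−d) = 0.5867.
Terminal payoffs: V(2,0)=0.0000, V(2,1)=0.0000, V(2,2)=10.0000
(1,0): S=63.4400. Δ = (V_up−V_dn)/(S_up−S_dn) = (0.0000−0.0000)/(86.2784−38.6984) = 0.0000. V = [p*·0.0000 + (1−p*)·0.0000]/1.05 = 0.0000. B = V − Δ·S = 0.0000.
(1,1): S=141.4400. Δ = (V_up−V_dn)/(S_up−S_dn) = (10.0000−0.0000)/(192.3584−86.2784) = 0.0943. V = [p*·10.0000 + (1−p*)·0.0000]/1.05 = 5.5873. B = V − Δ·S = -7.7460.
(0,0): S=104.0000. Δ = (V_up−V_dn)/(S_up−S_dn) = (5.5873−0.0000)/(141.4400−63.4400) = 0.0716. V = [p*·5.5873 + (1−p*)·0.0000]/1.05 = 3.1218. B = V − Δ·S = -4.3279.
Self-financing check: at every node Δ·S+B equals the discounted successor values.

(0,0): Delta=0.0716 Bond=-4.3279
(1,0): Delta=0.0000 Bond=0.0000
(1,1): Delta=0.0943 Bond=-7.7460
V0=3.1218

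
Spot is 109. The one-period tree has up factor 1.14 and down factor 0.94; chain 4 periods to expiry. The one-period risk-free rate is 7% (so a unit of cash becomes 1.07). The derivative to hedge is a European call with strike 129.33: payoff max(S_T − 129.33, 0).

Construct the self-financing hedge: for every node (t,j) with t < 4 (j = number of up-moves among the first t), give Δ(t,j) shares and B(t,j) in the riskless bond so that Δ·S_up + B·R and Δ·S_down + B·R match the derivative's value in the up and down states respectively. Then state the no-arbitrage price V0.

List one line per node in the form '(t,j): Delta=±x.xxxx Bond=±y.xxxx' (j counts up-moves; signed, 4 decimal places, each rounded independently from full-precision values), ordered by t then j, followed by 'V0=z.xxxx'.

(0,0): Delta=0.7054 Bond=-62.8366
(1,0): Delta=0.4046 Bond=-36.4214
(1,1): Delta=0.8389 Bond=-83.8272
(2,0): Delta=0.0000 Bond=0.0000
(2,1): Delta=0.5843 Bond=-59.9553
(2,2): Delta=0.9519 Bond=-105.7088
(3,0): Delta=0.0000 Bond=0.0000
(3,1): Delta=0.0000 Bond=0.0000
(3,2): Delta=0.8437 Bond=-98.6956
(3,3): Delta=1.0000 Bond=-120.8692
V0=14.0487

The replicating-portfolio and risk-neutral prices coincide; use p* = (1.07−0.94)/(1.14−0.94) = 0.6500 for the latter.
Terminal payoffs: V(4,0)=0.0000, V(4,1)=0.0000, V(4,2)=0.0000, V(4,3)=22.4690, V(4,4)=54.7667
Node (3,0) S=90.5337: V=(p*·0.0000+(1−p*)·0.0000)/1.07=0.0000; Δ=(0.0000−0.0000)/(103.2084−85.1016)=0.0000; B=V−Δ·S=0.0000
Node (3,1) S=109.7961: V=(p*·0.0000+(1−p*)·0.0000)/1.07=0.0000; Δ=(0.0000−0.0000)/(125.1676−103.2084)=0.0000; B=V−Δ·S=0.0000
Node (3,2) S=133.1570: V=(p*·22.4690+(1−p*)·0.0000)/1.07=13.6494; Δ=(22.4690−0.0000)/(151.7990−125.1676)=0.8437; B=V−Δ·S=-98.6956
Node (3,3) S=161.4883: V=(p*·54.7667+(1−p*)·22.4690)/1.07=40.6191; Δ=(54.7667−22.4690)/(184.0967−151.7990)=1.0000; B=V−Δ·S=-120.8692
Node (2,0) S=96.3124: V=(p*·0.0000+(1−p*)·0.0000)/1.07=0.0000; Δ=(0.0000−0.0000)/(109.7961−90.5337)=0.0000; B=V−Δ·S=0.0000
Node (2,1) S=116.8044: V=(p*·13.6494+(1−p*)·0.0000)/1.07=8.2917; Δ=(13.6494−0.0000)/(133.1570−109.7961)=0.5843; B=V−Δ·S=-59.9553
Node (2,2) S=141.6564: V=(p*·40.6191+(1−p*)·13.6494)/1.07=29.1399; Δ=(40.6191−13.6494)/(161.4883−133.1570)=0.9519; B=V−Δ·S=-105.7088
Node (1,0) S=102.4600: V=(p*·8.2917+(1−p*)·0.0000)/1.07=5.0370; Δ=(8.2917−0.0000)/(116.8044−96.3124)=0.4046; B=V−Δ·S=-36.4214
Node (1,1) S=124.2600: V=(p*·29.1399+(1−p*)·8.2917)/1.07=20.4141; Δ=(29.1399−8.2917)/(141.6564−116.8044)=0.8389; B=V−Δ·S=-83.8272
Node (0,0) S=109.0000: V=(p*·20.4141+(1−p*)·5.0370)/1.07=14.0487; Δ=(20.4141−5.0370)/(124.2600−102.4600)=0.7054; B=V−Δ·S=-62.8366
Root portfolio cost Δ·109+B reproduces V0=14.0487.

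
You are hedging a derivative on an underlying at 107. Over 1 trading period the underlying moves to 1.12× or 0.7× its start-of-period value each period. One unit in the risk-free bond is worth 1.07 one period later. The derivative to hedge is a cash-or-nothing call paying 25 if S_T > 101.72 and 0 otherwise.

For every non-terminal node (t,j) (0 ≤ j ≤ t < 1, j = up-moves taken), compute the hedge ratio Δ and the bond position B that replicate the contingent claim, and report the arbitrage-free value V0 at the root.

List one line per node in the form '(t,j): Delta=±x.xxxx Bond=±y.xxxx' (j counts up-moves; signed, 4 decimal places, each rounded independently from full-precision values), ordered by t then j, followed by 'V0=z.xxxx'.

The replicating-portfolio and risk-neutral prices coincide; use p* = (1.07−0.7)/(1.12−0.7) = 0.8810 for the latter.
At expiry t=1: V(1,0)=0.0000, V(1,1)=25.0000
Node (0,0) S=107.0000: V=(p*·25.0000+(1−p*)·0.0000)/1.07=20.5830; Δ=(25.0000−0.0000)/(119.8400−74.9000)=0.5563; B=V−Δ·S=-38.9408
Check: Δ(0,0)·S0 + B(0,0) = 20.5830 = V0.

(0,0): Delta=0.5563 Bond=-38.9408
V0=20.5830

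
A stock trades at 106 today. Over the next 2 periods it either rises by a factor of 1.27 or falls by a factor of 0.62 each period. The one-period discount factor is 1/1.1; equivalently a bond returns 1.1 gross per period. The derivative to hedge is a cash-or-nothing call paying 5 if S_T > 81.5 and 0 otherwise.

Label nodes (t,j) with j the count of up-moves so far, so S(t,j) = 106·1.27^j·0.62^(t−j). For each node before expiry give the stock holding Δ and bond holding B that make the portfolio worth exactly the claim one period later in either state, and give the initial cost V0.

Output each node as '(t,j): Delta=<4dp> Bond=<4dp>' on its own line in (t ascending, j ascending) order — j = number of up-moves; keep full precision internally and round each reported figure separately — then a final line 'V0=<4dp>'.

(0,0): Delta=0.0173 Bond=2.0206
(1,0): Delta=0.1170 Bond=-4.3357
(1,1): Delta=0.0000 Bond=4.5455
V0=3.8496

Risk-neutral probability p* = (R−d)/(u−d) = (1.1−0.62)/(1.27−0.62) = 0.7385.
Terminal values V(2,·): V(2,0)=0.0000, V(2,1)=5.0000, V(2,2)=5.0000
(1,0): S=65.7200. Δ = (V_up−V_dn)/(S_up−S_dn) = (5.0000−0.0000)/(83.4644−40.7464) = 0.1170. V = [p*·5.0000 + (1−p*)·0.0000]/1.1 = 3.3566. B = V − Δ·S = -4.3357.
(1,1): S=134.6200. Δ = (V_up−V_dn)/(S_up−S_dn) = (5.0000−5.0000)/(170.9674−83.4644) = 0.0000. V = [p*·5.0000 + (1−p*)·5.0000]/1.1 = 4.5455. B = V − Δ·S = 4.5455.
(0,0): S=106.0000. Δ = (V_up−V_dn)/(S_up−S_dn) = (4.5455−3.3566)/(134.6200−65.7200) = 0.0173. V = [p*·4.5455 + (1−p*)·3.3566]/1.1 = 3.8496. B = V − Δ·S = 2.0206.
Each (Δ,B) replicates both successor values, so the strategy is self-financing and V0 is arbitrage-free.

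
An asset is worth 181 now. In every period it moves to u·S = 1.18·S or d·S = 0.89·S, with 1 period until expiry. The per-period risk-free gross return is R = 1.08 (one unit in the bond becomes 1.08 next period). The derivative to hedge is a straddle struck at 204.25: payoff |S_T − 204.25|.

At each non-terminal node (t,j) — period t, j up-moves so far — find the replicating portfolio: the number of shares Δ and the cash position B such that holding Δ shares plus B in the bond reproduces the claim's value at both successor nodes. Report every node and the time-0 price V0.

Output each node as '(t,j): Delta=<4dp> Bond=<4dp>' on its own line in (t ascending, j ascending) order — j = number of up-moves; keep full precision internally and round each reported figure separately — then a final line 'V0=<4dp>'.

(0,0): Delta=-0.6445 Bond=136.0955
V0=19.4403

The replicating-portfolio and risk-neutral prices coincide; use p* = (1.08−0.89)/(1.18−0.89) = 0.6552 for the latter.
Terminal payoffs: V(1,0)=43.1600, V(1,1)=9.3300
  t=0,j=0: stock 181.0000 → up 213.5800 (V=9.3300), down 161.0900 (V=43.1600). Price 19.4403; hedge Δ=-0.6445, bond B=136.0955.
Each (Δ,B) replicates both successor values, so the strategy is self-financing and V0 is arbitrage-free.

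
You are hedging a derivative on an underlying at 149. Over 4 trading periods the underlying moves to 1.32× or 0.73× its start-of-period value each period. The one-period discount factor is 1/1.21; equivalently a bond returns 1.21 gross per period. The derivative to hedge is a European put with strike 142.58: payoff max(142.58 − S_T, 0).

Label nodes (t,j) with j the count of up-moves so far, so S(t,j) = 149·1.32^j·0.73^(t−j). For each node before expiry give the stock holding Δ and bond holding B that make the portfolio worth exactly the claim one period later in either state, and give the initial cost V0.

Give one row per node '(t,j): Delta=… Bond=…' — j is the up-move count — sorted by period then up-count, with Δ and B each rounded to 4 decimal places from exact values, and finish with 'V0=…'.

(0,0): Delta=-0.0452 Bond=7.7084
(1,0): Delta=-0.2421 Bond=30.7485
(1,1): Delta=-0.0202 Bond=4.4181
(2,0): Delta=-1.0000 Bond=97.3841
(2,1): Delta=-0.1461 Bond=23.4148
(2,2): Delta=-0.0043 Bond=1.2051
(3,0): Delta=-1.0000 Bond=117.8347
(3,1): Delta=-1.0000 Bond=117.8347
(3,2): Delta=-0.0378 Bond=7.8209
(3,3): Delta=0.0000 Bond=0.0000
V0=0.9789

Since d<R<u, set p* = (R−d)/(u−d) = 0.8136; price each node as the discounted p*-expectation of its children.
Terminal payoffs: V(4,0)=100.2666, V(4,1)=66.0681, V(4,2)=4.2298, V(4,3)=0.0000, V(4,4)=0.0000
  t=3,j=0: stock 57.9635 → up 76.5119 (V=66.0681), down 42.3134 (V=100.2666). Price 59.8712; hedge Δ=-1.0000, bond B=117.8347.
  t=3,j=1: stock 104.8108 → up 138.3502 (V=4.2298), down 76.5119 (V=66.0681). Price 13.0239; hedge Δ=-1.0000, bond B=117.8347.
  t=3,j=2: stock 189.5208 → up 250.1675 (V=0.0000), down 138.3502 (V=4.2298). Price 0.6517; hedge Δ=-0.0378, bond B=7.8209.
  t=3,j=3: stock 342.6952 → up 452.3577 (V=0.0000), down 250.1675 (V=0.0000). Price 0.0000; hedge Δ=0.0000, bond B=0.0000.
  t=2,j=0: stock 79.4021 → up 104.8108 (V=13.0239), down 57.9635 (V=59.8712). Price 17.9820; hedge Δ=-1.0000, bond B=97.3841.
  t=2,j=1: stock 143.5764 → up 189.5208 (V=0.6517), down 104.8108 (V=13.0239). Price 2.4450; hedge Δ=-0.1461, bond B=23.4148.
  t=2,j=2: stock 259.6176 → up 342.6952 (V=0.0000), down 189.5208 (V=0.6517). Price 0.1004; hedge Δ=-0.0043, bond B=1.2051.
  t=1,j=0: stock 108.7700 → up 143.5764 (V=2.4450), down 79.4021 (V=17.9820). Price 4.4146; hedge Δ=-0.2421, bond B=30.7485.
  t=1,j=1: stock 196.6800 → up 259.6176 (V=0.1004), down 143.5764 (V=2.4450). Price 0.4442; hedge Δ=-0.0202, bond B=4.4181.
  t=0,j=0: stock 149.0000 → up 196.6800 (V=0.4442), down 108.7700 (V=4.4146). Price 0.9789; hedge Δ=-0.0452, bond B=7.7084.
The time-0 hedge costs 0.9789, which is the no-arbitrage price.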